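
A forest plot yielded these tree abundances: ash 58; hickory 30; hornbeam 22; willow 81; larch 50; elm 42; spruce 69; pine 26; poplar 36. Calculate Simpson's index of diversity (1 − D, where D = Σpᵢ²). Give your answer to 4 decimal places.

0.8699

Total N = 58+30+22+81+50+42+69+26+36 = 414, so the proportions are 0.140097, 0.072464, 0.05314, 0.195652, 0.120773, 0.101449, 0.166667, 0.062802, 0.086957 (working shown to 6 dp, full precision carried).
D = 0.140097² + 0.072464² + 0.05314² + 0.195652² + 0.120773² + 0.101449² + 0.166667² + 0.062802² + 0.086957² = 0.019627 + 0.005251 + 0.002824 + 0.038280 + 0.014586 + 0.010292 + 0.027778 + 0.003944 + 0.007561 = 0.130143.
So 1 − D = 0.869857, i.e. 0.8699 to 4 decimal places.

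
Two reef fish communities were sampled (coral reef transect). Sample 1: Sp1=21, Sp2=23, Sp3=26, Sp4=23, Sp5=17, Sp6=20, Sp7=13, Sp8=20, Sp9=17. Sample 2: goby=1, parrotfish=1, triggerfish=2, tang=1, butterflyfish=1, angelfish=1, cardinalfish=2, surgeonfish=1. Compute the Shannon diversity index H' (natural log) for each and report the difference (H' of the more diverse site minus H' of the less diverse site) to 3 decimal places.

Sample 1: N=180, proportions 0.11667, 0.12778, 0.14444, 0.12778, 0.09444, 0.11111, 0.07222, 0.11111, 0.09444, giving H' = 2.17973 (working shown to 5 dp, full precision carried).
Sample 2: N=10, proportions 0.1, 0.1, 0.2, 0.1, 0.1, 0.1, 0.2, 0.1, giving H' = 2.02533.
Difference = |2.17973 − 2.02533| = 0.15440, i.e. 0.154 to 3 decimal places.

0.154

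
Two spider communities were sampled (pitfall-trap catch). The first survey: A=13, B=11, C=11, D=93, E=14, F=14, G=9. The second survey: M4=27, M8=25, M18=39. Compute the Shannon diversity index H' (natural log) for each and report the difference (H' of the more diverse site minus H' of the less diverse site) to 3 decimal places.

0.383

The first survey: N=165, proportions 0.07879, 0.06667, 0.06667, 0.56364, 0.08485, 0.08485, 0.05455, giving H' = 1.46171 (working shown to 5 dp, full precision carried).
The second survey: N=91, proportions 0.2967, 0.27473, 0.42857, giving H' = 1.07857.
Difference = |1.46171 − 1.07857| = 0.38314, i.e. 0.383 to 3 decimal places.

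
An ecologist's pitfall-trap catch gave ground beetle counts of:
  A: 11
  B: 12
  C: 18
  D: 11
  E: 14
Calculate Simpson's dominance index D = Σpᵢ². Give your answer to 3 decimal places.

0.208

Total N = 11+12+18+11+14 = 66, so the proportions are 0.16667, 0.18182, 0.27273, 0.16667, 0.21212 (working shown to 5 dp, full precision carried).
D = 0.16667² + 0.18182² + 0.27273² + 0.16667² + 0.21212² = 0.02778 + 0.03306 + 0.07438 + 0.02778 + 0.04500 = 0.20799.
To 3 decimal places, D = 0.208.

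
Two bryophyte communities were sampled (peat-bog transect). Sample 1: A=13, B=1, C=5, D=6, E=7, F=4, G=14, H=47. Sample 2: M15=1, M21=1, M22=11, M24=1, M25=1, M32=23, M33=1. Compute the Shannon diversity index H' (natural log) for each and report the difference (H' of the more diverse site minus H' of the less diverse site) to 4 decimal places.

0.4550

Sample 1: N=97, proportions 0.134021, 0.010309, 0.051546, 0.061856, 0.072165, 0.041237, 0.14433, 0.484536, giving H' = 1.593140 (working shown to 6 dp, full precision carried).
Sample 2: N=39, proportions 0.025641, 0.025641, 0.282051, 0.025641, 0.025641, 0.589744, 0.025641, giving H' = 1.138095.
Difference = |1.593140 − 1.138095| = 0.455045, i.e. 0.4550 to 4 decimal places.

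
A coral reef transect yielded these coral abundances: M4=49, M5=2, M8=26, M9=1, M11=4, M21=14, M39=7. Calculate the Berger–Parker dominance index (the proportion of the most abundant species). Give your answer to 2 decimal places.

0.48

Total N = 49+2+26+1+4+14+7 = 103, so the proportions are 0.4757, 0.0194, 0.2524, 0.0097, 0.0388, 0.1359, 0.068 (working shown to 4 dp, full precision carried).
The largest proportion is 0.4757, i.e. d = 0.48 to 2 decimal places.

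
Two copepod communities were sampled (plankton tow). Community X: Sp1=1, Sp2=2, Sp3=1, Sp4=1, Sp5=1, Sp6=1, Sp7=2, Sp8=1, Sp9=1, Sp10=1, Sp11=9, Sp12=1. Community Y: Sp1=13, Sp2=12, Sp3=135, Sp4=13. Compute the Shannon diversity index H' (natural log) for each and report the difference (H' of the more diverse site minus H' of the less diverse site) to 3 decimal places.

Community X: N=22, proportions 0.04545, 0.09091, 0.04545, 0.04545, 0.04545, 0.04545, 0.09091, 0.04545, 0.04545, 0.04545, 0.40909, 0.04545, giving H' = 2.06615 (working shown to 5 dp, full precision carried).
Community Y: N=173, proportions 0.07514, 0.06936, 0.78035, 0.07514, giving H' = 0.76763.
Difference = |2.06615 − 0.76763| = 1.29852, i.e. 1.299 to 3 decimal places.

1.299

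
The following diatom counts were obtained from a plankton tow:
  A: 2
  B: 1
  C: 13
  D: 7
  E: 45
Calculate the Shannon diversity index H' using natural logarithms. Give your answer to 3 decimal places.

0.989

Total N = 2+1+13+7+45 = 68, so the proportions are 0.02941, 0.01471, 0.19118, 0.10294, 0.66176 (working shown to 5 dp, full precision carried).
Each pᵢ ln pᵢ term: 0.02941×(-3.52636)=-0.10372, 0.01471×(-4.21951)=-0.06205, 0.19118×(-1.65456)=-0.31631, 0.10294×(-2.27360)=-0.23405, 0.66176×(-0.41285)=-0.27321.
Sum = -0.98933, so H' = 0.989.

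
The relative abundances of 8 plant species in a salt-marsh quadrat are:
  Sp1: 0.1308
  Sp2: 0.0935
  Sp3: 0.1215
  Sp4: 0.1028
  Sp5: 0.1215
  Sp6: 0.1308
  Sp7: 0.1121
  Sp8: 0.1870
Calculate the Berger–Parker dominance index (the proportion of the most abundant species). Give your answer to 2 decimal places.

0.19

The largest proportion is 0.187, i.e. d = 0.19 to 2 decimal places.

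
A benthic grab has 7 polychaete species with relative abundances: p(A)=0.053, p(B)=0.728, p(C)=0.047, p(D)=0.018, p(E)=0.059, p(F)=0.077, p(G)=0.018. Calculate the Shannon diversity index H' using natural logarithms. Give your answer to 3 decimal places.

1.040

Each pᵢ ln pᵢ term (working shown to 5 dp, full precision carried): 0.053×(-2.93746)=-0.15569, 0.728×(-0.31745)=-0.23111, 0.047×(-3.05761)=-0.14371, 0.018×(-4.01738)=-0.07231, 0.059×(-2.83022)=-0.16698, 0.077×(-2.56395)=-0.19742, 0.018×(-4.01738)=-0.07231.
Sum = -1.03953, so H' = 1.040.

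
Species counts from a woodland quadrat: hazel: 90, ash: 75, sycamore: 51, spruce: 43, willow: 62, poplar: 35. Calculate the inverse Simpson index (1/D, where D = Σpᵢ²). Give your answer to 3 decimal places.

5.452

Total N = 90+75+51+43+62+35 = 356, so the proportions are 0.252809, 0.2106742, 0.1432584, 0.1207865, 0.1741573, 0.0983146 (working shown to 7 dp, full precision carried).
D = 0.252809² + 0.2106742² + 0.1432584² + 0.1207865² + 0.1741573² + 0.0983146² = 0.0639124 + 0.0443836 + 0.0205230 + 0.0145894 + 0.0303308 + 0.0096658 = 0.1834049.
So 1/D = 5.45242, i.e. 5.452 to 3 decimal places.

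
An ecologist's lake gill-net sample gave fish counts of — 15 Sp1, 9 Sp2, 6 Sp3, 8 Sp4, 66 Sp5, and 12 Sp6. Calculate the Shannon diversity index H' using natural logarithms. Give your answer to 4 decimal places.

Total N = 15+9+6+8+66+12 = 116, so the proportions are 0.12931, 0.077586, 0.051724, 0.068966, 0.568966, 0.103448 (working shown to 6 dp, full precision carried).
Each pᵢ ln pᵢ term: 0.12931×(-2.045540)=-0.264509, 0.077586×(-2.556366)=-0.198339, 0.051724×(-2.961831)=-0.153198, 0.068966×(-2.674149)=-0.184424, 0.568966×(-0.563935)=-0.320860, 0.103448×(-2.268684)=-0.234691.
Sum = -1.356022, so H' = 1.3560.

1.3560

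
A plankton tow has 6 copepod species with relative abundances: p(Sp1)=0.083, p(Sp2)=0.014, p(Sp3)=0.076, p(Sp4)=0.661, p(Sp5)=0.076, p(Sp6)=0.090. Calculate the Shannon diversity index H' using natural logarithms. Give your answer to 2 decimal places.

Each pᵢ ln pᵢ term (working shown to 4 dp, full precision carried): 0.083×(-2.4889)=-0.2066, 0.014×(-4.2687)=-0.0598, 0.076×(-2.5770)=-0.1959, 0.661×(-0.4140)=-0.2737, 0.076×(-2.5770)=-0.1959, 0.09×(-2.4079)=-0.2167.
Sum = -1.1484, so H' = 1.15.

1.15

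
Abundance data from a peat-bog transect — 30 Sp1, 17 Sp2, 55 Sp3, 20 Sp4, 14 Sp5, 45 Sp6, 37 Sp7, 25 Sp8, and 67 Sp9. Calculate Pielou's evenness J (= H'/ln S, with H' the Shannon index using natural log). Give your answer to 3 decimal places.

Total N = 30+17+55+20+14+45+37+25+67 = 310, so the proportions are 0.09677, 0.05484, 0.17742, 0.06452, 0.04516, 0.14516, 0.11935, 0.08065, 0.21613 (working shown to 5 dp, full precision carried).
H' = −Σ pᵢ ln pᵢ = −((-0.22600) + (-0.15922) + (-0.30680) + (-0.17683) + (-0.13989) + (-0.28015) + (-0.25371) + (-0.20304) + (-0.33108)) = 2.07672.
With S = 9 species, ln S = 2.19722, so J = 2.07672/2.19722 = 0.94515, i.e. 0.945 to 3 decimal places.

0.945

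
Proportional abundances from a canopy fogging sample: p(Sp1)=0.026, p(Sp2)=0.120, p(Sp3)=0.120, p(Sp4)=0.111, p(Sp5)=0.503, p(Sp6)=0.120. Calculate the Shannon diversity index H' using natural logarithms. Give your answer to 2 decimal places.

1.45

Each pᵢ ln pᵢ term (working shown to 4 dp, full precision carried): 0.026×(-3.6497)=-0.0949, 0.12×(-2.1203)=-0.2544, 0.12×(-2.1203)=-0.2544, 0.111×(-2.1982)=-0.2440, 0.503×(-0.6872)=-0.3456, 0.12×(-2.1203)=-0.2544.
Sum = -1.4478, so H' = 1.45.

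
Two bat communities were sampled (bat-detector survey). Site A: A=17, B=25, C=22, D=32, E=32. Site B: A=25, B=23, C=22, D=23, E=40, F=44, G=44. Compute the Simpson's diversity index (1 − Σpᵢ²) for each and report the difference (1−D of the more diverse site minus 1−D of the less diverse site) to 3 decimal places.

0.054

Site A: N=128, proportions 0.13281, 0.19531, 0.17188, 0.25, 0.25, giving 1−D = 0.78967 (working shown to 5 dp, full precision carried).
Site B: N=221, proportions 0.11312, 0.10407, 0.09955, 0.10407, 0.181, 0.1991, 0.1991, giving 1−D = 0.84359.
Difference = |0.78967 − 0.84359| = 0.05392, i.e. 0.054 to 3 decimal places.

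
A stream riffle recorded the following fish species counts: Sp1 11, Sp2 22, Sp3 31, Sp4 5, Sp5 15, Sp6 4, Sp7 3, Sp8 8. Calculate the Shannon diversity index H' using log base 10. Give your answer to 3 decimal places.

Total N = 11+22+31+5+15+4+3+8 = 99, so the proportions are 0.11111, 0.22222, 0.31313, 0.05051, 0.15152, 0.0404, 0.0303, 0.08081 (working shown to 5 dp, full precision carried).
Each pᵢ log₁₀ pᵢ term: 0.11111×(-0.95424)=-0.10603, 0.22222×(-0.65321)=-0.14516, 0.31313×(-0.50427)=-0.15790, 0.05051×(-1.29667)=-0.06549, 0.15152×(-0.81954)=-0.12417, 0.0404×(-1.39358)=-0.05631, 0.0303×(-1.51851)=-0.04602, 0.08081×(-1.09255)=-0.08829.
Sum = -0.78936, so H' = 0.789.

0.789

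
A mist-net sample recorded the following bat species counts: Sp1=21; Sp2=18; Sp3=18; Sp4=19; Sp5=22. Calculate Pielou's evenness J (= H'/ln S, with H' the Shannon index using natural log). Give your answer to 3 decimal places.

Total N = 21+18+18+19+22 = 98, so the proportions are 0.21429, 0.18367, 0.18367, 0.19388, 0.22449 (working shown to 5 dp, full precision carried).
H' = −Σ pᵢ ln pᵢ = −((-0.33010) + (-0.31125) + (-0.31125) + (-0.31806) + (-0.33537)) = 1.60603.
With S = 5 species, ln S = 1.60944, so J = 1.60603/1.60944 = 0.99788, i.e. 0.998 to 3 decimal places.

0.998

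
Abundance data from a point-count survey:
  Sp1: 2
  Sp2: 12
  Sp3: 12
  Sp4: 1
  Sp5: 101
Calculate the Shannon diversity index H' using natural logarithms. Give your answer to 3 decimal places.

Total N = 2+12+12+1+101 = 128, so the proportions are 0.01562, 0.09375, 0.09375, 0.00781, 0.78906 (working shown to 5 dp, full precision carried).
Each pᵢ ln pᵢ term: 0.01562×(-4.15888)=-0.06498, 0.09375×(-2.36712)=-0.22192, 0.09375×(-2.36712)=-0.22192, 0.00781×(-4.85203)=-0.03791, 0.78906×(-0.23691)=-0.18694.
Sum = -0.73366, so H' = 0.734.

0.734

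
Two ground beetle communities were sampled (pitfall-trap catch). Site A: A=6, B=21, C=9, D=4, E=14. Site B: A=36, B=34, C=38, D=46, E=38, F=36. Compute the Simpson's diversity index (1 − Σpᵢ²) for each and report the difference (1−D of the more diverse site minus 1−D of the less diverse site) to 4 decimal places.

0.0957

Site A: N=54, proportions 0.111111, 0.388889, 0.166667, 0.074074, 0.259259, giving 1−D = 0.735940 (working shown to 6 dp, full precision carried).
Site B: N=228, proportions 0.157895, 0.149123, 0.166667, 0.201754, 0.166667, 0.157895, giving 1−D = 0.831641.
Difference = |0.735940 − 0.831641| = 0.095701, i.e. 0.0957 to 4 decimal places.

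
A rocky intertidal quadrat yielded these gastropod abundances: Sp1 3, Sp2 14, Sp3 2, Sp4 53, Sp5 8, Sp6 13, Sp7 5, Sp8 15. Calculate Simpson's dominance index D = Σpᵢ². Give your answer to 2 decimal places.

0.27

Total N = 3+14+2+53+8+13+5+15 = 113, so the proportions are 0.0265, 0.1239, 0.0177, 0.469, 0.0708, 0.115, 0.0442, 0.1327 (working shown to 4 dp, full precision carried).
D = 0.0265² + 0.1239² + 0.0177² + 0.469² + 0.0708² + 0.115² + 0.0442² + 0.1327² = 0.0007 + 0.0153 + 0.0003 + 0.2200 + 0.0050 + 0.0132 + 0.0020 + 0.0176 = 0.2742.
To 2 decimal places, D = 0.27.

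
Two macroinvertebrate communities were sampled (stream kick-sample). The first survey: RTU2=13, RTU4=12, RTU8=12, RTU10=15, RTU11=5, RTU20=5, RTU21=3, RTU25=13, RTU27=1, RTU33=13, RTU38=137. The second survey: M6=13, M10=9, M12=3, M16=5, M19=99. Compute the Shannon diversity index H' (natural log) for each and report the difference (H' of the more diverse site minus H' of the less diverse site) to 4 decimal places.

The first survey: N=229, proportions 0.0567686, 0.0524017, 0.0524017, 0.0655022, 0.0218341, 0.0218341, 0.0131004, 0.0567686, 0.0043668, 0.0567686, 0.5982533, giving H' = 1.5310183 (working shown to 7 dp, full precision carried).
The second survey: N=129, proportions 0.1007752, 0.0697674, 0.0232558, 0.0387597, 0.7674419, giving H' = 0.8336166.
Difference = |1.5310183 − 0.8336166| = 0.6974017, i.e. 0.6974 to 4 decimal places.

0.6974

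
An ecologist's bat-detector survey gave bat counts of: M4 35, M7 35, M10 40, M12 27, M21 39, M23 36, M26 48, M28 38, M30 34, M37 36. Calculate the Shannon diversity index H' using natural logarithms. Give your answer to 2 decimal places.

2.29

Total N = 35+35+40+27+39+36+48+38+34+36 = 368, so the proportions are 0.0951, 0.0951, 0.1087, 0.0734, 0.106, 0.0978, 0.1304, 0.1033, 0.0924, 0.0978 (working shown to 4 dp, full precision carried).
Each pᵢ ln pᵢ term: 0.0951×(-2.3527)=-0.2238, 0.0951×(-2.3527)=-0.2238, 0.1087×(-2.2192)=-0.2412, 0.0734×(-2.6122)=-0.1917, 0.106×(-2.2445)=-0.2379, 0.0978×(-2.3246)=-0.2274, 0.1304×(-2.0369)=-0.2657, 0.1033×(-2.2705)=-0.2345, 0.0924×(-2.3817)=-0.2201, 0.0978×(-2.3246)=-0.2274.
Sum = -2.2933, so H' = 2.29.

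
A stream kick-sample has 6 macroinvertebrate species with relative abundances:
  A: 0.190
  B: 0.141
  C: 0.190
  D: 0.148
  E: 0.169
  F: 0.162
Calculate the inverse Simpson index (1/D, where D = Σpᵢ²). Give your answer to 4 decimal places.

D = 0.19² + 0.141² + 0.19² + 0.148² + 0.169² + 0.162² = 0.03610000 + 0.01988100 + 0.03610000 + 0.02190400 + 0.02856100 + 0.02624400 = 0.16879000 (working shown to 8 dp, full precision carried).
So 1/D = 5.924522, i.e. 5.9245 to 4 decimal places.

5.9245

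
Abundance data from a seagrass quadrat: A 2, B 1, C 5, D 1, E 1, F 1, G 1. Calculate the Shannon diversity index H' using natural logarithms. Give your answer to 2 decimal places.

Total N = 2+1+5+1+1+1+1 = 12, so the proportions are 0.1667, 0.0833, 0.4167, 0.0833, 0.0833, 0.0833, 0.0833 (working shown to 4 dp, full precision carried).
Each pᵢ ln pᵢ term: 0.1667×(-1.7918)=-0.2986, 0.0833×(-2.4849)=-0.2071, 0.4167×(-0.8755)=-0.3648, 0.0833×(-2.4849)=-0.2071, 0.0833×(-2.4849)=-0.2071, 0.0833×(-2.4849)=-0.2071, 0.0833×(-2.4849)=-0.2071.
Sum = -1.6988, so H' = 1.70.

1.70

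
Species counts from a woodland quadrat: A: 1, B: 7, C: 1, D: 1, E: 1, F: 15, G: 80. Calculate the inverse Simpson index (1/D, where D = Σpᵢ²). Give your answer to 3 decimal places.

1.683

Total N = 1+7+1+1+1+15+80 = 106, so the proportions are 0.009434, 0.066038, 0.009434, 0.009434, 0.009434, 0.141509, 0.754717 (working shown to 6 dp, full precision carried).
D = 0.009434² + 0.066038² + 0.009434² + 0.009434² + 0.009434² + 0.141509² + 0.754717² = 0.000089 + 0.004361 + 0.000089 + 0.000089 + 0.000089 + 0.020025 + 0.569598 = 0.594340.
So 1/D = 1.68254, i.e. 1.683 to 3 decimal places.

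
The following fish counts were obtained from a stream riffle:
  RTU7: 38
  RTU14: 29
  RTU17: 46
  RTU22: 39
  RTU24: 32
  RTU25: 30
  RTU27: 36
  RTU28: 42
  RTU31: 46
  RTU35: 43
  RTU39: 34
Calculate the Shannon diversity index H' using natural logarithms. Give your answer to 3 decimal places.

2.386

Total N = 38+29+46+39+32+30+36+42+46+43+34 = 415, so the proportions are 0.09157, 0.06988, 0.11084, 0.09398, 0.07711, 0.07229, 0.08675, 0.1012, 0.11084, 0.10361, 0.08193 (working shown to 5 dp, full precision carried).
Each pᵢ ln pᵢ term: 0.09157×(-2.39069)=-0.21891, 0.06988×(-2.66098)=-0.18595, 0.11084×(-2.19964)=-0.24382, 0.09398×(-2.36472)=-0.22223, 0.07711×(-2.56254)=-0.19759, 0.07229×(-2.62708)=-0.18991, 0.08675×(-2.44476)=-0.21208, 0.1012×(-2.29061)=-0.23182, 0.11084×(-2.19964)=-0.24382, 0.10361×(-2.26708)=-0.23490, 0.08193×(-2.50192)=-0.20498.
Sum = -2.38599, so H' = 2.386.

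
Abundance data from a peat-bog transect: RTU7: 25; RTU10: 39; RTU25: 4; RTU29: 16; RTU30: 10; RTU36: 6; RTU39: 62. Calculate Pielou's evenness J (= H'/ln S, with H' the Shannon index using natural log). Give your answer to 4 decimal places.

Total N = 25+39+4+16+10+6+62 = 162, so the proportions are 0.154321, 0.240741, 0.024691, 0.098765, 0.061728, 0.037037, 0.382716 (working shown to 6 dp, full precision carried).
H' = −Σ pᵢ ln pᵢ = −((-0.288383) + (-0.342823) + (-0.091390) + (-0.228643) + (-0.171914) + (-0.122068) + (-0.367584)) = 1.612805.
With S = 7 species, ln S = 1.945910, so J = 1.612805/1.945910 = 0.828818, i.e. 0.8288 to 4 decimal places.

0.8288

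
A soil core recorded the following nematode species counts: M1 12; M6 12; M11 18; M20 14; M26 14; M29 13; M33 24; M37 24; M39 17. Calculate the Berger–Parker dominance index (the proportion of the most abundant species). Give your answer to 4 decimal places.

Total N = 12+12+18+14+14+13+24+24+17 = 148, so the proportions are 0.081081, 0.081081, 0.121622, 0.094595, 0.094595, 0.087838, 0.162162, 0.162162, 0.114865 (working shown to 6 dp, full precision carried).
The largest proportion is 0.162162, i.e. d = 0.1622 to 4 decimal places.

0.1622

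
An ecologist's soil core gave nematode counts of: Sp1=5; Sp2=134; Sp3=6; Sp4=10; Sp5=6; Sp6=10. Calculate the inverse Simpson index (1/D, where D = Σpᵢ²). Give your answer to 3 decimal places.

1.602

Total N = 5+134+6+10+6+10 = 171, so the proportions are 0.02924, 0.783626, 0.035088, 0.05848, 0.035088, 0.05848 (working shown to 6 dp, full precision carried).
D = 0.02924² + 0.783626² + 0.035088² + 0.05848² + 0.035088² + 0.05848² = 0.000855 + 0.614069 + 0.001231 + 0.003420 + 0.001231 + 0.003420 = 0.624226.
So 1/D = 1.60198, i.e. 1.602 to 3 decimal places.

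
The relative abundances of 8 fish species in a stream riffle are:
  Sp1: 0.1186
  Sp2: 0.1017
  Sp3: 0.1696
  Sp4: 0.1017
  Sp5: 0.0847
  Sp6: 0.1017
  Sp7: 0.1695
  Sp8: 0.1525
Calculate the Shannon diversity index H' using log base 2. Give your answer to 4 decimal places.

Each pᵢ log₂ pᵢ term (working shown to 6 dp, full precision carried): 0.1186×(-3.075824)=-0.364793, 0.1017×(-3.297608)=-0.335367, 0.1696×(-2.559792)=-0.434141, 0.1017×(-3.297608)=-0.335367, 0.0847×(-3.561494)=-0.301659, 0.1017×(-3.297608)=-0.335367, 0.1695×(-2.560643)=-0.434029, 0.1525×(-2.713119)=-0.413751.
Sum = -2.954472, so H' = 2.9545.

2.9545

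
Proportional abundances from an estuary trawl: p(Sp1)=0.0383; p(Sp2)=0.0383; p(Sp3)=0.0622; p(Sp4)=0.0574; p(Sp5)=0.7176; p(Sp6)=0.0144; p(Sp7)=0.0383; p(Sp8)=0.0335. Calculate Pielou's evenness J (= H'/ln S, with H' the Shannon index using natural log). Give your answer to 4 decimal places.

0.5408

H' = −Σ pᵢ ln pᵢ = −((-0.124946) + (-0.124946) + (-0.172754) + (-0.164033) + (-0.238131) + (-0.061064) + (-0.124946) + (-0.113773)) = 1.124593 (working shown to 6 dp, full precision carried).
With S = 8 species, ln S = 2.079442, so J = 1.124593/2.079442 = 0.540815, i.e. 0.5408 to 4 decimal places.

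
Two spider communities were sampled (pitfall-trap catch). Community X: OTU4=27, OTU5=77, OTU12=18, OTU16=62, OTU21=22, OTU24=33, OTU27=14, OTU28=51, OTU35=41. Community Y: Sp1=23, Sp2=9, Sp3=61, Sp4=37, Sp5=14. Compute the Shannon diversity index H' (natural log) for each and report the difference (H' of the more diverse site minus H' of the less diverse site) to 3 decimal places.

Community X: N=345, proportions 0.078261, 0.223188, 0.052174, 0.17971, 0.063768, 0.095652, 0.04058, 0.147826, 0.118841, giving H' = 2.062432 (working shown to 6 dp, full precision carried).
Community Y: N=144, proportions 0.159722, 0.0625, 0.423611, 0.256944, 0.097222, giving H' = 1.405886.
Difference = |2.062432 − 1.405886| = 0.656546, i.e. 0.657 to 3 decimal places.

0.657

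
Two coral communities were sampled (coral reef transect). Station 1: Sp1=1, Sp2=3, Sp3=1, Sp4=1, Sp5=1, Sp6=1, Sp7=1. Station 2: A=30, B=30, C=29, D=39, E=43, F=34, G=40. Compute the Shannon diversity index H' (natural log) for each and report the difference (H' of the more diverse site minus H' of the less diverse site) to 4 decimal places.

0.1038

Station 1: N=9, proportions 0.111111, 0.333333, 0.111111, 0.111111, 0.111111, 0.111111, 0.111111, giving H' = 1.831020 (working shown to 6 dp, full precision carried).
Station 2: N=245, proportions 0.122449, 0.122449, 0.118367, 0.159184, 0.17551, 0.138776, 0.163265, giving H' = 1.934787.
Difference = |1.831020 − 1.934787| = 0.103767, i.e. 0.1038 to 4 decimal places.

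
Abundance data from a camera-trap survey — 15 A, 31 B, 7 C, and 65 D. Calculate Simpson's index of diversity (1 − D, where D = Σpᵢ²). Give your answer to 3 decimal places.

0.608

Total N = 15+31+7+65 = 118, so the proportions are 0.12712, 0.26271, 0.05932, 0.55085 (working shown to 5 dp, full precision carried).
D = 0.12712² + 0.26271² + 0.05932² + 0.55085² = 0.01616 + 0.06902 + 0.00352 + 0.30343 = 0.39213.
So 1 − D = 0.60787, i.e. 0.608 to 3 decimal places.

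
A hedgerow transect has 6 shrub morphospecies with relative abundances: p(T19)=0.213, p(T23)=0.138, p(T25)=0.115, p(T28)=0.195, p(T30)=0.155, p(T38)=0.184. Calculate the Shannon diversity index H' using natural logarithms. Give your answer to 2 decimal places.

Each pᵢ ln pᵢ term (working shown to 4 dp, full precision carried): 0.213×(-1.5465)=-0.3294, 0.138×(-1.9805)=-0.2733, 0.115×(-2.1628)=-0.2487, 0.195×(-1.6348)=-0.3188, 0.155×(-1.8643)=-0.2890, 0.184×(-1.6928)=-0.3115.
Sum = -1.7707, so H' = 1.77.

1.77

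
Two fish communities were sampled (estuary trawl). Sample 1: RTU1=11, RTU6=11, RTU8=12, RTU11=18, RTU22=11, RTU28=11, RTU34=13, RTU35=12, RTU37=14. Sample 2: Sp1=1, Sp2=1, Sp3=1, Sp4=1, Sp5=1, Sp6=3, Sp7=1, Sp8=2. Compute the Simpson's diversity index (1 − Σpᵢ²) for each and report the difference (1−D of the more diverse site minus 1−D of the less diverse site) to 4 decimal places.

Sample 1: N=113, proportions 0.097345, 0.097345, 0.106195, 0.159292, 0.097345, 0.097345, 0.115044, 0.106195, 0.123894, giving 1−D = 0.885582 (working shown to 6 dp, full precision carried).
Sample 2: N=11, proportions 0.090909, 0.090909, 0.090909, 0.090909, 0.090909, 0.272727, 0.090909, 0.181818, giving 1−D = 0.842975.
Difference = |0.885582 − 0.842975| = 0.042607, i.e. 0.0426 to 4 decimal places.

0.0426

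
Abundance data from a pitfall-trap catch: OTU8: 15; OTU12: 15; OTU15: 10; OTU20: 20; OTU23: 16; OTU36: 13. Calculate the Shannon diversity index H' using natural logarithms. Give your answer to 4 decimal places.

1.7708

Total N = 15+15+10+20+16+13 = 89, so the proportions are 0.168539, 0.168539, 0.11236, 0.224719, 0.179775, 0.146067 (working shown to 6 dp, full precision carried).
Each pᵢ ln pᵢ term: 0.168539×(-1.780586)=-0.300099, 0.168539×(-1.780586)=-0.300099, 0.11236×(-2.186051)=-0.245624, 0.224719×(-1.492904)=-0.335484, 0.179775×(-1.716048)=-0.308503, 0.146067×(-1.923687)=-0.280988.
Sum = -1.770796, so H' = 1.7708.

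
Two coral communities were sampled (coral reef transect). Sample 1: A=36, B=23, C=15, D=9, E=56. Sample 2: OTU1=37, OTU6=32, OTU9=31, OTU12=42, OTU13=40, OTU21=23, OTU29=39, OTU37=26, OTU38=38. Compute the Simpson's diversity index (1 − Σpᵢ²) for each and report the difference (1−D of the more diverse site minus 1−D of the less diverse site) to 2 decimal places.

Sample 1: N=139, proportions 0.259, 0.1655, 0.1079, 0.0647, 0.4029, giving 1−D = 0.7274 (working shown to 4 dp, full precision carried).
Sample 2: N=308, proportions 0.1201, 0.1039, 0.1006, 0.1364, 0.1299, 0.0747, 0.1266, 0.0844, 0.1234, giving 1−D = 0.8852.
Difference = |0.7274 − 0.8852| = 0.1578, i.e. 0.16 to 2 decimal places.

0.16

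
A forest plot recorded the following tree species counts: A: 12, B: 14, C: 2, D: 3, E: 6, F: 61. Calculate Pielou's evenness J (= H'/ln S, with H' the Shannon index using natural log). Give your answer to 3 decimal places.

0.663

Total N = 12+14+2+3+6+61 = 98, so the proportions are 0.12245, 0.14286, 0.02041, 0.03061, 0.06122, 0.62245 (working shown to 5 dp, full precision carried).
H' = −Σ pᵢ ln pᵢ = −((-0.25715) + (-0.27799) + (-0.07942) + (-0.10673) + (-0.17101) + (-0.29510)) = 1.18740.
With S = 6 species, ln S = 1.79176, so J = 1.18740/1.79176 = 0.66270, i.e. 0.663 to 3 decimal places.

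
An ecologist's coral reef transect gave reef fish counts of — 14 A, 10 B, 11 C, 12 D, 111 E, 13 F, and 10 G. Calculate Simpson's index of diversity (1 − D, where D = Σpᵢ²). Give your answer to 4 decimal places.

Total N = 14+10+11+12+111+13+10 = 181, so the proportions are 0.077348, 0.055249, 0.060773, 0.066298, 0.61326, 0.071823, 0.055249 (working shown to 6 dp, full precision carried).
D = 0.077348² + 0.055249² + 0.060773² + 0.066298² + 0.61326² + 0.071823² + 0.055249² = 0.005983 + 0.003052 + 0.003693 + 0.004395 + 0.376087 + 0.005159 + 0.003052 = 0.401422.
So 1 − D = 0.598578, i.e. 0.5986 to 4 decimal places.

0.5986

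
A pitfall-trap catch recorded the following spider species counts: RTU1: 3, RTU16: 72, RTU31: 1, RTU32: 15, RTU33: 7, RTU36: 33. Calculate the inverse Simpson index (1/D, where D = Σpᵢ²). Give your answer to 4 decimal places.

2.6172

Total N = 3+72+1+15+7+33 = 131, so the proportions are 0.0229008, 0.5496183, 0.0076336, 0.1145038, 0.0534351, 0.2519084 (working shown to 7 dp, full precision carried).
D = 0.0229008² + 0.5496183² + 0.0076336² + 0.1145038² + 0.0534351² + 0.2519084² = 0.0005244 + 0.3020803 + 0.0000583 + 0.0131111 + 0.0028553 + 0.0634578 = 0.3820873.
So 1/D = 2.617203, i.e. 2.6172 to 4 decimal places.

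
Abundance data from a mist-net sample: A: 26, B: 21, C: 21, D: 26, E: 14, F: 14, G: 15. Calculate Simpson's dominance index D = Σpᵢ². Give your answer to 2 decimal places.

0.15

Total N = 26+21+21+26+14+14+15 = 137, so the proportions are 0.1898, 0.1533, 0.1533, 0.1898, 0.1022, 0.1022, 0.1095 (working shown to 4 dp, full precision carried).
D = 0.1898² + 0.1533² + 0.1533² + 0.1898² + 0.1022² + 0.1022² + 0.1095² = 0.0360 + 0.0235 + 0.0235 + 0.0360 + 0.0104 + 0.0104 + 0.0120 = 0.1519.
To 2 decimal places, D = 0.15.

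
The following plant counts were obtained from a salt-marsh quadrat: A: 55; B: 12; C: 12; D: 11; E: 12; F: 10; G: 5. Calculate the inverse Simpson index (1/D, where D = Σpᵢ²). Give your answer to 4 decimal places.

3.6967

Total N = 55+12+12+11+12+10+5 = 117, so the proportions are 0.47008547, 0.1025641, 0.1025641, 0.09401709, 0.1025641, 0.08547009, 0.04273504 (working shown to 8 dp, full precision carried).
D = 0.47008547² + 0.1025641² + 0.1025641² + 0.09401709² + 0.1025641² + 0.08547009² + 0.04273504² = 0.22098035 + 0.01051940 + 0.01051940 + 0.00883921 + 0.01051940 + 0.00730514 + 0.00182628 = 0.27050917.
So 1/D = 3.696732, i.e. 3.6967 to 4 decimal places.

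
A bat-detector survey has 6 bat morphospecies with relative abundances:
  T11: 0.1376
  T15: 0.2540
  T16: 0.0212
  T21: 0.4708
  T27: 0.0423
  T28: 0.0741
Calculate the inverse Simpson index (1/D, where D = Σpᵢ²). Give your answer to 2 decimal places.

3.20

D = 0.1376² + 0.254² + 0.0212² + 0.4708² + 0.0423² + 0.0741² = 0.018934 + 0.064516 + 0.000449 + 0.221653 + 0.001789 + 0.005491 = 0.312832 (working shown to 6 dp, full precision carried).
So 1/D = 3.1966, i.e. 3.20 to 2 decimal places.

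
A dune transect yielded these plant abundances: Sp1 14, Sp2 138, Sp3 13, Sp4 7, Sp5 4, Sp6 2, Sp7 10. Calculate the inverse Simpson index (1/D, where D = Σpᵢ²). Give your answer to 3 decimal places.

Total N = 14+138+13+7+4+2+10 = 188, so the proportions are 0.074468, 0.734043, 0.069149, 0.037234, 0.021277, 0.010638, 0.053191 (working shown to 6 dp, full precision carried).
D = 0.074468² + 0.734043² + 0.069149² + 0.037234² + 0.021277² + 0.010638² + 0.053191² = 0.005545 + 0.538818 + 0.004782 + 0.001386 + 0.000453 + 0.000113 + 0.002829 = 0.553927.
So 1/D = 1.80529, i.e. 1.805 to 3 decimal places.

1.805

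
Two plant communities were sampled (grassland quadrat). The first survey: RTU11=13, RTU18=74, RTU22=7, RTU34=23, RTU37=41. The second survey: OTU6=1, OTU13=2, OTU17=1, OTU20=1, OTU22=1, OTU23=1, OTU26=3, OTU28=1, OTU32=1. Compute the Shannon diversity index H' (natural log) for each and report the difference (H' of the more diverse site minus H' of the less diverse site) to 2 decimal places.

The first survey: N=158, proportions 0.0823, 0.4684, 0.0443, 0.1456, 0.2595, giving H' = 1.3294 (working shown to 4 dp, full precision carried).
The second survey: N=12, proportions 0.0833, 0.1667, 0.0833, 0.0833, 0.0833, 0.0833, 0.25, 0.0833, 0.0833, giving H' = 2.0947.
Difference = |1.3294 − 2.0947| = 0.7653, i.e. 0.77 to 2 decimal places.

0.77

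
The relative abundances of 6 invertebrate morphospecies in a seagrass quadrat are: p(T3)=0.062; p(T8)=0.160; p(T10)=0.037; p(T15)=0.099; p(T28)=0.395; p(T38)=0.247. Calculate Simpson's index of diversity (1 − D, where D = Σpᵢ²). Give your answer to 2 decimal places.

0.74

D = 0.062² + 0.16² + 0.037² + 0.099² + 0.395² + 0.247² = 0.0038 + 0.0256 + 0.0014 + 0.0098 + 0.1560 + 0.0610 = 0.2576 (working shown to 4 dp, full precision carried).
So 1 − D = 0.7424, i.e. 0.74 to 2 decimal places.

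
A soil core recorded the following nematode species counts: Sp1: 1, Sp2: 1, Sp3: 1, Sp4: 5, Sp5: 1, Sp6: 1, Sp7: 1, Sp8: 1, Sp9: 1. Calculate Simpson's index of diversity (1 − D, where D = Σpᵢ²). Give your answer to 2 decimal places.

0.80

Total N = 1+1+1+5+1+1+1+1+1 = 13, so the proportions are 0.0769, 0.0769, 0.0769, 0.3846, 0.0769, 0.0769, 0.0769, 0.0769, 0.0769 (working shown to 4 dp, full precision carried).
D = 0.0769² + 0.0769² + 0.0769² + 0.3846² + 0.0769² + 0.0769² + 0.0769² + 0.0769² + 0.0769² = 0.0059 + 0.0059 + 0.0059 + 0.1479 + 0.0059 + 0.0059 + 0.0059 + 0.0059 + 0.0059 = 0.1953.
So 1 − D = 0.8047, i.e. 0.80 to 2 decimal places.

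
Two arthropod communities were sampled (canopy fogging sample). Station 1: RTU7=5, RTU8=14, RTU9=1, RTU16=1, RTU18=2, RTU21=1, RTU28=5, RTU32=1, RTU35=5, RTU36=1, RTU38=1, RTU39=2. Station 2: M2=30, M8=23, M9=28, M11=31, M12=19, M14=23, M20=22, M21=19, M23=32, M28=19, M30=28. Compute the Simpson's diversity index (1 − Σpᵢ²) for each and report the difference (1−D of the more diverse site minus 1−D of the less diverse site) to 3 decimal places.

0.093

Station 1: N=39, proportions 0.12821, 0.35897, 0.02564, 0.02564, 0.05128, 0.02564, 0.12821, 0.02564, 0.12821, 0.02564, 0.02564, 0.05128, giving 1−D = 0.81262 (working shown to 5 dp, full precision carried).
Station 2: N=274, proportions 0.10949, 0.08394, 0.10219, 0.11314, 0.06934, 0.08394, 0.08029, 0.06934, 0.11679, 0.06934, 0.10219, giving 1−D = 0.90572.
Difference = |0.81262 − 0.90572| = 0.09310, i.e. 0.093 to 3 decimal places.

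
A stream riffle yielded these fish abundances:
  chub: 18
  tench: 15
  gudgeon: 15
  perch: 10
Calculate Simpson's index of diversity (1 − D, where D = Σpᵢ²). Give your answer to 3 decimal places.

0.740

Total N = 18+15+15+10 = 58, so the proportions are 0.31034, 0.25862, 0.25862, 0.17241 (working shown to 5 dp, full precision carried).
D = 0.31034² + 0.25862² + 0.25862² + 0.17241² = 0.09631 + 0.06688 + 0.06688 + 0.02973 = 0.25981.
So 1 − D = 0.74019, i.e. 0.740 to 3 decimal places.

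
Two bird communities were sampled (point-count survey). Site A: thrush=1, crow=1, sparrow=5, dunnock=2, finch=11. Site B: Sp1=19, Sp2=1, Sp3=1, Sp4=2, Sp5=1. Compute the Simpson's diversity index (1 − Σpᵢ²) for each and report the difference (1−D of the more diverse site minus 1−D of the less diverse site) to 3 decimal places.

Site A: N=20, proportions 0.05, 0.05, 0.25, 0.1, 0.55, giving 1−D = 0.62000 (working shown to 5 dp, full precision carried).
Site B: N=24, proportions 0.79167, 0.04167, 0.04167, 0.08333, 0.04167, giving 1−D = 0.36111.
Difference = |0.62000 − 0.36111| = 0.25889, i.e. 0.259 to 3 decimal places.

0.259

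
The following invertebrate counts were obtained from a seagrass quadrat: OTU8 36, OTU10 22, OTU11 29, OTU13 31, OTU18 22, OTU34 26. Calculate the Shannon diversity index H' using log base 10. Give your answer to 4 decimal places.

0.7712

Total N = 36+22+29+31+22+26 = 166, so the proportions are 0.216867, 0.13253, 0.174699, 0.186747, 0.13253, 0.156627 (working shown to 6 dp, full precision carried).
Each pᵢ log₁₀ pᵢ term: 0.216867×(-0.663806)=-0.143958, 0.13253×(-0.877685)=-0.116320, 0.174699×(-0.757710)=-0.132371, 0.186747×(-0.728746)=-0.136091, 0.13253×(-0.877685)=-0.116320, 0.156627×(-0.805135)=-0.126105.
Sum = -0.771165, so H' = 0.7712.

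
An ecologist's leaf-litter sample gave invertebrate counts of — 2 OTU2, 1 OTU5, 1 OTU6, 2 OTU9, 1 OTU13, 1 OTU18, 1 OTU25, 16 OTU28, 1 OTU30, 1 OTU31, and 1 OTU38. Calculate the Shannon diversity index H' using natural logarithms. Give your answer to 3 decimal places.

1.649

Total N = 2+1+1+2+1+1+1+16+1+1+1 = 28, so the proportions are 0.07143, 0.03571, 0.03571, 0.07143, 0.03571, 0.03571, 0.03571, 0.57143, 0.03571, 0.03571, 0.03571 (working shown to 5 dp, full precision carried).
Each pᵢ ln pᵢ term: 0.07143×(-2.63906)=-0.18850, 0.03571×(-3.33220)=-0.11901, 0.03571×(-3.33220)=-0.11901, 0.07143×(-2.63906)=-0.18850, 0.03571×(-3.33220)=-0.11901, 0.03571×(-3.33220)=-0.11901, 0.03571×(-3.33220)=-0.11901, 0.57143×(-0.55962)=-0.31978, 0.03571×(-3.33220)=-0.11901, 0.03571×(-3.33220)=-0.11901, 0.03571×(-3.33220)=-0.11901.
Sum = -1.64885, so H' = 1.649.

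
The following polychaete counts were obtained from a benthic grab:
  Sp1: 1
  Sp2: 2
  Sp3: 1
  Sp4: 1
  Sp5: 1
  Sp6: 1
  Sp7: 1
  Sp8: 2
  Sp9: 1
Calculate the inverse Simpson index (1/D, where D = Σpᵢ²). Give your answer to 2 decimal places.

8.07

Total N = 1+2+1+1+1+1+1+2+1 = 11, so the proportions are 0.090909, 0.181818, 0.090909, 0.090909, 0.090909, 0.090909, 0.090909, 0.181818, 0.090909 (working shown to 6 dp, full precision carried).
D = 0.090909² + 0.181818² + 0.090909² + 0.090909² + 0.090909² + 0.090909² + 0.090909² + 0.181818² + 0.090909² = 0.008264 + 0.033058 + 0.008264 + 0.008264 + 0.008264 + 0.008264 + 0.008264 + 0.033058 + 0.008264 = 0.123967.
So 1/D = 8.0667, i.e. 8.07 to 2 decimal places.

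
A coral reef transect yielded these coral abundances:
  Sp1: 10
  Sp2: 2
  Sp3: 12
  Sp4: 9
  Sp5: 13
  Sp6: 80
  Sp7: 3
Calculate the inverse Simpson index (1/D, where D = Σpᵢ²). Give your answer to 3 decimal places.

2.409

Total N = 10+2+12+9+13+80+3 = 129, so the proportions are 0.077519, 0.015504, 0.093023, 0.069767, 0.100775, 0.620155, 0.023256 (working shown to 6 dp, full precision carried).
D = 0.077519² + 0.015504² + 0.093023² + 0.069767² + 0.100775² + 0.620155² + 0.023256² = 0.006009 + 0.000240 + 0.008653 + 0.004867 + 0.010156 + 0.384592 + 0.000541 = 0.415059.
So 1/D = 2.40929, i.e. 2.409 to 3 decimal places.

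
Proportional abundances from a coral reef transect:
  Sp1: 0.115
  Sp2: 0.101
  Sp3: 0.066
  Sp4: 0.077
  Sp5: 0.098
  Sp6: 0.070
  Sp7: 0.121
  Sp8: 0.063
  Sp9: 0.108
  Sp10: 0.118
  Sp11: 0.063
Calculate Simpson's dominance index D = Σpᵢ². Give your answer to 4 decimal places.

D = 0.115² + 0.101² + 0.066² + 0.077² + 0.098² + 0.07² + 0.121² + 0.063² + 0.108² + 0.118² + 0.063² = 0.013225 + 0.010201 + 0.004356 + 0.005929 + 0.009604 + 0.004900 + 0.014641 + 0.003969 + 0.011664 + 0.013924 + 0.003969 = 0.096382 (working shown to 6 dp, full precision carried).
To 4 decimal places, D = 0.0964.

0.0964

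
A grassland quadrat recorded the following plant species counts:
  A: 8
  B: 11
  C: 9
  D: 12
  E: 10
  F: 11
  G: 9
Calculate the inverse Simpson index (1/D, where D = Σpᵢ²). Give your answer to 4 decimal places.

Total N = 8+11+9+12+10+11+9 = 70, so the proportions are 0.11428571, 0.15714286, 0.12857143, 0.17142857, 0.14285714, 0.15714286, 0.12857143 (working shown to 8 dp, full precision carried).
D = 0.11428571² + 0.15714286² + 0.12857143² + 0.17142857² + 0.14285714² + 0.15714286² + 0.12857143² = 0.01306122 + 0.02469388 + 0.01653061 + 0.02938776 + 0.02040816 + 0.02469388 + 0.01653061 = 0.14530612.
So 1/D = 6.882022, i.e. 6.8820 to 4 decimal places.

6.8820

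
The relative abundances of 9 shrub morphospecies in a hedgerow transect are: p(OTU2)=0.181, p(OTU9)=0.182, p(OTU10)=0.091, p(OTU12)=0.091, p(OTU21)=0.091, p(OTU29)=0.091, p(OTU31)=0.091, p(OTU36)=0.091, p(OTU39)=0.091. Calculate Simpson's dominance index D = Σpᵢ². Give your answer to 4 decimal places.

0.1239

D = 0.181² + 0.182² + 0.091² + 0.091² + 0.091² + 0.091² + 0.091² + 0.091² + 0.091² = 0.032761 + 0.033124 + 0.008281 + 0.008281 + 0.008281 + 0.008281 + 0.008281 + 0.008281 + 0.008281 = 0.123852 (working shown to 6 dp, full precision carried).
To 4 decimal places, D = 0.1239.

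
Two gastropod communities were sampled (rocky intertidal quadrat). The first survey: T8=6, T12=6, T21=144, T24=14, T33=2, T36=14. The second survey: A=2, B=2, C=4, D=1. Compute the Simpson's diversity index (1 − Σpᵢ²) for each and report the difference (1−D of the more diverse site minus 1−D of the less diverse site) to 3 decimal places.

0.304

The first survey: N=186, proportions 0.03226, 0.03226, 0.77419, 0.07527, 0.01075, 0.07527, giving 1−D = 0.38710 (working shown to 5 dp, full precision carried).
The second survey: N=9, proportions 0.22222, 0.22222, 0.44444, 0.11111, giving 1−D = 0.69136.
Difference = |0.38710 − 0.69136| = 0.30426, i.e. 0.304 to 3 decimal places.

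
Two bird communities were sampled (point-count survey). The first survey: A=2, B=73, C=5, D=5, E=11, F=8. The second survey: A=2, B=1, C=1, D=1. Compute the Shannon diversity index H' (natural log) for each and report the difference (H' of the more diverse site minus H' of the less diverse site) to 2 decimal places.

The first survey: N=104, proportions 0.0192, 0.7019, 0.0481, 0.0481, 0.1058, 0.0769, giving H' = 1.0512 (working shown to 4 dp, full precision carried).
The second survey: N=5, proportions 0.4, 0.2, 0.2, 0.2, giving H' = 1.3322.
Difference = |1.0512 − 1.3322| = 0.2810, i.e. 0.28 to 2 decimal places.

0.28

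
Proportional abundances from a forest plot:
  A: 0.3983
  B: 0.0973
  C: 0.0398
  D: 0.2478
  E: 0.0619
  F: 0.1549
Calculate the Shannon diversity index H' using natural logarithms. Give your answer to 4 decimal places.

1.5285

Each pᵢ ln pᵢ term (working shown to 6 dp, full precision carried): 0.3983×(-0.920550)=-0.366655, 0.0973×(-2.329956)=-0.226705, 0.0398×(-3.223888)=-0.128311, 0.2478×(-1.395133)=-0.345714, 0.0619×(-2.782235)=-0.172220, 0.1549×(-1.864976)=-0.288885.
Sum = -1.528490, so H' = 1.5285.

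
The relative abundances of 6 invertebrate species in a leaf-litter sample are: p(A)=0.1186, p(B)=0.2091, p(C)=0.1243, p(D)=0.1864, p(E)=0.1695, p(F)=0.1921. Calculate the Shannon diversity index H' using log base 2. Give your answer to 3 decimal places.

Each pᵢ log₂ pᵢ term (working shown to 5 dp, full precision carried): 0.1186×(-3.07582)=-0.36479, 0.2091×(-2.25774)=-0.47209, 0.1243×(-3.00810)=-0.37391, 0.1864×(-2.42353)=-0.45175, 0.1695×(-2.56064)=-0.43403, 0.1921×(-2.38007)=-0.45721.
Sum = -2.55378, so H' = 2.554.

2.554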